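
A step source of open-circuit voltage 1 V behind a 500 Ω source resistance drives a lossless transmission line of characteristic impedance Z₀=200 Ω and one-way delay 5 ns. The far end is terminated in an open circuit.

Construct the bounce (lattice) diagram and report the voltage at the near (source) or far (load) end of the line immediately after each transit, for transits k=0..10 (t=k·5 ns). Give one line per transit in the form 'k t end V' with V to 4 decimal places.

Γ_L=1.000000, Γ_S=0.428571; launch V₁=1·200/700=0.285714
k=0 src: V=0.2857
k=1 load: inc=0.285714, refl=0.285714·1.000000=0.2857; V=0.000000+0.285714+0.285714=0.5714
k=2 src: inc=0.285714, refl=0.285714·0.428571=0.1224; V=0.285714+0.285714+0.122449=0.6939
k=3 load: inc=0.122449, refl=0.122449·1.000000=0.1224; V=0.571429+0.122449+0.122449=0.8163
k=4 src: inc=0.122449, refl=0.122449·0.428571=0.0525; V=0.693878+0.122449+0.052478=0.8688
k=5 load: inc=0.052478, refl=0.052478·1.000000=0.0525; V=0.816327+0.052478+0.052478=0.9213
k=6 src: inc=0.052478, refl=0.052478·0.428571=0.0225; V=0.868805+0.052478+0.022491=0.9438
k=7 load: inc=0.022491, refl=0.022491·1.000000=0.0225; V=0.921283+0.022491+0.022491=0.9663
k=8 src: inc=0.022491, refl=0.022491·0.428571=0.0096; V=0.943773+0.022491+0.009639=0.9759
k=9 load: inc=0.009639, refl=0.009639·1.000000=0.0096; V=0.966264+0.009639+0.009639=0.9855
k=10 src: inc=0.009639, refl=0.009639·0.428571=0.0041; V=0.975903+0.009639+0.004131=0.9897

0 0 source 0.2857
1 5 load 0.5714
2 10 source 0.6939
3 15 load 0.8163
4 20 source 0.8688
5 25 load 0.9213
6 30 source 0.9438
7 35 load 0.9663
8 40 source 0.9759
9 45 load 0.9855
10 50 source 0.9897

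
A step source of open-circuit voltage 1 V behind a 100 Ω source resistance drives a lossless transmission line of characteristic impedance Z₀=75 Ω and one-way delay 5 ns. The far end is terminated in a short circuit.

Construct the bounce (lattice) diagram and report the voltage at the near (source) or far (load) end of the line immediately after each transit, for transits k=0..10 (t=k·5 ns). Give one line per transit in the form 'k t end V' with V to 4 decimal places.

0 0 source 0.4286
1 5 load 0.0000
2 10 source -0.0612
3 15 load 0.0000
4 20 source 0.0087
5 25 load 0.0000
6 30 source -0.0012
7 35 load 0.0000
8 40 source 0.0002
9 45 load 0.0000
10 50 source -0.0000

Γ_L=-1.000000, Γ_S=0.142857; launch V₁=1·75/175=0.428571
k=0 src: V=0.4286
k=1 load: inc=0.428571, refl=0.428571·-1.000000=-0.4286; V=0.000000+0.428571+-0.428571=0.0000
k=2 src: inc=-0.428571, refl=-0.428571·0.142857=-0.0612; V=0.428571+-0.428571+-0.061224=-0.0612
k=3 load: inc=-0.061224, refl=-0.061224·-1.000000=0.0612; V=0.000000+-0.061224+0.061224=0.0000
k=4 src: inc=0.061224, refl=0.061224·0.142857=0.0087; V=-0.061224+0.061224+0.008746=0.0087
k=5 load: inc=0.008746, refl=0.008746·-1.000000=-0.0087; V=0.000000+0.008746+-0.008746=0.0000
k=6 src: inc=-0.008746, refl=-0.008746·0.142857=-0.0012; V=0.008746+-0.008746+-0.001249=-0.0012
k=7 load: inc=-0.001249, refl=-0.001249·-1.000000=0.0012; V=0.000000+-0.001249+0.001249=0.0000
k=8 src: inc=0.001249, refl=0.001249·0.142857=0.0002; V=-0.001249+0.001249+0.000178=0.0002
k=9 load: inc=0.000178, refl=0.000178·-1.000000=-0.0002; V=0.000000+0.000178+-0.000178=0.0000
k=10 src: inc=-0.000178, refl=-0.000178·0.142857=-0.0000; V=0.000178+-0.000178+-0.000025=-0.0000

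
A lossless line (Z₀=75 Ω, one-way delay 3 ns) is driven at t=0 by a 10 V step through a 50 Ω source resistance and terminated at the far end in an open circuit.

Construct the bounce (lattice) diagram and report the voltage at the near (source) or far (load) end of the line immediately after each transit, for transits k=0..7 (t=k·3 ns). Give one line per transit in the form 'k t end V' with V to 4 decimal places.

Γ_L=1.000000, Γ_S=-0.200000; launch V₁=10·75/125=6.000000
k=0 src: V=6.0000
k=1 load: inc=6.000000, refl=6.000000·1.000000=6.0000; V=0.000000+6.000000+6.000000=12.0000
k=2 src: inc=6.000000, refl=6.000000·-0.200000=-1.2000; V=6.000000+6.000000+-1.200000=10.8000
k=3 load: inc=-1.200000, refl=-1.200000·1.000000=-1.2000; V=12.000000+-1.200000+-1.200000=9.6000
k=4 src: inc=-1.200000, refl=-1.200000·-0.200000=0.2400; V=10.800000+-1.200000+0.240000=9.8400
k=5 load: inc=0.240000, refl=0.240000·1.000000=0.2400; V=9.600000+0.240000+0.240000=10.0800
k=6 src: inc=0.240000, refl=0.240000·-0.200000=-0.0480; V=9.840000+0.240000+-0.048000=10.0320
k=7 load: inc=-0.048000, refl=-0.048000·1.000000=-0.0480; V=10.080000+-0.048000+-0.048000=9.9840

0 0 source 6.0000
1 3 load 12.0000
2 6 source 10.8000
3 9 load 9.6000
4 12 source 9.8400
5 15 load 10.0800
6 18 source 10.0320
7 21 load 9.9840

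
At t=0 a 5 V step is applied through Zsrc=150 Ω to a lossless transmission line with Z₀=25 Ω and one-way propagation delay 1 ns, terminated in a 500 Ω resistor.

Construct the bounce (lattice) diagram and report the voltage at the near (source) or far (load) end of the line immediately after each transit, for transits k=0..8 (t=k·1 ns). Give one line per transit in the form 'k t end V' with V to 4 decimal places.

Γ_L=0.904762, Γ_S=0.714286; launch V₁=5·25/175=0.714286
k=0 src: V=0.7143
k=1 load: inc=0.714286, refl=0.714286·0.904762=0.6463; V=0.000000+0.714286+0.646259=1.3605
k=2 src: inc=0.646259, refl=0.646259·0.714286=0.4616; V=0.714286+0.646259+0.461613=1.8222
k=3 load: inc=0.461613, refl=0.461613·0.904762=0.4177; V=1.360544+0.461613+0.417650=2.2398
k=4 src: inc=0.417650, refl=0.417650·0.714286=0.2983; V=1.822157+0.417650+0.298321=2.5381
k=5 load: inc=0.298321, refl=0.298321·0.904762=0.2699; V=2.239807+0.298321+0.269910=2.8080
k=6 src: inc=0.269910, refl=0.269910·0.714286=0.1928; V=2.538129+0.269910+0.192793=3.0008
k=7 load: inc=0.192793, refl=0.192793·0.904762=0.1744; V=2.808039+0.192793+0.174432=3.1753
k=8 src: inc=0.174432, refl=0.174432·0.714286=0.1246; V=3.000832+0.174432+0.124594=3.2999

0 0 source 0.7143
1 1 load 1.3605
2 2 source 1.8222
3 3 load 2.2398
4 4 source 2.5381
5 5 load 2.8080
6 6 source 3.0008
7 7 load 3.1753
8 8 source 3.2999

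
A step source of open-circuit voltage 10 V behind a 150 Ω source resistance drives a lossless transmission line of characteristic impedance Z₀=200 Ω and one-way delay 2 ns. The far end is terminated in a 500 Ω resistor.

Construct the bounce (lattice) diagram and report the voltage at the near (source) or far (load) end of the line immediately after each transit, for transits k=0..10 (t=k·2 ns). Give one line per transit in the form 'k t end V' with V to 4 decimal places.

0 0 source 5.7143
1 2 load 8.1633
2 4 source 7.8134
3 6 load 7.6635
4 8 source 7.6849
5 10 load 7.6941
6 12 source 7.6928
7 14 load 7.6922
8 16 source 7.6923
9 18 load 7.6923
10 20 source 7.6923

Γ_L=0.428571, Γ_S=-0.142857; launch V₁=10·200/350=5.714286
k=0 src: V=5.7143
k=1 load: inc=5.714286, refl=5.714286·0.428571=2.4490; V=0.000000+5.714286+2.448980=8.1633
k=2 src: inc=2.448980, refl=2.448980·-0.142857=-0.3499; V=5.714286+2.448980+-0.349854=7.8134
k=3 load: inc=-0.349854, refl=-0.349854·0.428571=-0.1499; V=8.163265+-0.349854+-0.149938=7.6635
k=4 src: inc=-0.149938, refl=-0.149938·-0.142857=0.0214; V=7.813411+-0.149938+0.021420=7.6849
k=5 load: inc=0.021420, refl=0.021420·0.428571=0.0092; V=7.663474+0.021420+0.009180=7.6941
k=6 src: inc=0.009180, refl=0.009180·-0.142857=-0.0013; V=7.684893+0.009180+-0.001311=7.6928
k=7 load: inc=-0.001311, refl=-0.001311·0.428571=-0.0006; V=7.694073+-0.001311+-0.000562=7.6922
k=8 src: inc=-0.000562, refl=-0.000562·-0.142857=0.0001; V=7.692762+-0.000562+0.000080=7.6923
k=9 load: inc=0.000080, refl=0.000080·0.428571=0.0000; V=7.692200+0.000080+0.000034=7.6923
k=10 src: inc=0.000034, refl=0.000034·-0.142857=-0.0000; V=7.692280+0.000034+-0.000005=7.6923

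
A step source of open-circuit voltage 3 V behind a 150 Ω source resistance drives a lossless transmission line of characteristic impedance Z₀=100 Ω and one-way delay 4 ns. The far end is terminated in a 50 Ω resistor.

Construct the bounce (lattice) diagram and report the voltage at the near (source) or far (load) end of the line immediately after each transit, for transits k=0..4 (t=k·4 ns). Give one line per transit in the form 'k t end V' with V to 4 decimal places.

Γ_L=-0.333333, Γ_S=0.200000; launch V₁=3·100/250=1.200000
k=0 src: V=1.2000
k=1 load: inc=1.200000, refl=1.200000·-0.333333=-0.4000; V=0.000000+1.200000+-0.400000=0.8000
k=2 src: inc=-0.400000, refl=-0.400000·0.200000=-0.0800; V=1.200000+-0.400000+-0.080000=0.7200
k=3 load: inc=-0.080000, refl=-0.080000·-0.333333=0.0267; V=0.800000+-0.080000+0.026667=0.7467
k=4 src: inc=0.026667, refl=0.026667·0.200000=0.0053; V=0.720000+0.026667+0.005333=0.7520

0 0 source 1.2000
1 4 load 0.8000
2 8 source 0.7200
3 12 load 0.7467
4 16 source 0.7520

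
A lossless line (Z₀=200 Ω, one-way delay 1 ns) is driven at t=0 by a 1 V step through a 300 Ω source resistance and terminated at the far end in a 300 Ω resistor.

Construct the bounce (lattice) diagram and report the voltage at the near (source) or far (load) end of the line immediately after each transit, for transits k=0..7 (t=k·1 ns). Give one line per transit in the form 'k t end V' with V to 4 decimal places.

Γ_L=0.200000, Γ_S=0.200000; launch V₁=1·200/500=0.400000
k=0 src: V=0.4000
k=1 load: inc=0.400000, refl=0.400000·0.200000=0.0800; V=0.000000+0.400000+0.080000=0.4800
k=2 src: inc=0.080000, refl=0.080000·0.200000=0.0160; V=0.400000+0.080000+0.016000=0.4960
k=3 load: inc=0.016000, refl=0.016000·0.200000=0.0032; V=0.480000+0.016000+0.003200=0.4992
k=4 src: inc=0.003200, refl=0.003200·0.200000=0.0006; V=0.496000+0.003200+0.000640=0.4998
k=5 load: inc=0.000640, refl=0.000640·0.200000=0.0001; V=0.499200+0.000640+0.000128=0.5000
k=6 src: inc=0.000128, refl=0.000128·0.200000=0.0000; V=0.499840+0.000128+0.000026=0.5000
k=7 load: inc=0.000026, refl=0.000026·0.200000=0.0000; V=0.499968+0.000026+0.000005=0.5000

0 0 source 0.4000
1 1 load 0.4800
2 2 source 0.4960
3 3 load 0.4992
4 4 source 0.4998
5 5 load 0.5000
6 6 source 0.5000
7 7 load 0.5000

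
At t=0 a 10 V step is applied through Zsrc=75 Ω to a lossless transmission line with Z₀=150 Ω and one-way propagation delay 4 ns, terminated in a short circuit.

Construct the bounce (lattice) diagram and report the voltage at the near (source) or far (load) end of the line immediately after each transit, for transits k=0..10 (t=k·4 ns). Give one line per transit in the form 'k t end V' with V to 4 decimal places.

Γ_L=-1.000000, Γ_S=-0.333333; launch V₁=10·150/225=6.666667
k=0 src: V=6.6667
k=1 load: inc=6.666667, refl=6.666667·-1.000000=-6.6667; V=0.000000+6.666667+-6.666667=0.0000
k=2 src: inc=-6.666667, refl=-6.666667·-0.333333=2.2222; V=6.666667+-6.666667+2.222222=2.2222
k=3 load: inc=2.222222, refl=2.222222·-1.000000=-2.2222; V=0.000000+2.222222+-2.222222=0.0000
k=4 src: inc=-2.222222, refl=-2.222222·-0.333333=0.7407; V=2.222222+-2.222222+0.740741=0.7407
k=5 load: inc=0.740741, refl=0.740741·-1.000000=-0.7407; V=0.000000+0.740741+-0.740741=0.0000
k=6 src: inc=-0.740741, refl=-0.740741·-0.333333=0.2469; V=0.740741+-0.740741+0.246914=0.2469
k=7 load: inc=0.246914, refl=0.246914·-1.000000=-0.2469; V=0.000000+0.246914+-0.246914=0.0000
k=8 src: inc=-0.246914, refl=-0.246914·-0.333333=0.0823; V=0.246914+-0.246914+0.082305=0.0823
k=9 load: inc=0.082305, refl=0.082305·-1.000000=-0.0823; V=0.000000+0.082305+-0.082305=0.0000
k=10 src: inc=-0.082305, refl=-0.082305·-0.333333=0.0274; V=0.082305+-0.082305+0.027435=0.0274

0 0 source 6.6667
1 4 load 0.0000
2 8 source 2.2222
3 12 load 0.0000
4 16 source 0.7407
5 20 load 0.0000
6 24 source 0.2469
7 28 load 0.0000
8 32 source 0.0823
9 36 load 0.0000
10 40 source 0.0274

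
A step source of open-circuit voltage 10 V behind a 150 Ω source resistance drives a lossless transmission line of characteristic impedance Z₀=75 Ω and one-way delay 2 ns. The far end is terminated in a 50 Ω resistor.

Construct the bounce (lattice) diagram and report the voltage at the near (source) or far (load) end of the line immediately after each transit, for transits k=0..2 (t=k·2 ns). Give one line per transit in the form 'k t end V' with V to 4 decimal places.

Γ_L=-0.200000, Γ_S=0.333333; launch V₁=10·75/225=3.333333
k=0 src: V=3.3333
k=1 load: inc=3.333333, refl=3.333333·-0.200000=-0.6667; V=0.000000+3.333333+-0.666667=2.6667
k=2 src: inc=-0.666667, refl=-0.666667·0.333333=-0.2222; V=3.333333+-0.666667+-0.222222=2.4444

0 0 source 3.3333
1 2 load 2.6667
2 4 source 2.4444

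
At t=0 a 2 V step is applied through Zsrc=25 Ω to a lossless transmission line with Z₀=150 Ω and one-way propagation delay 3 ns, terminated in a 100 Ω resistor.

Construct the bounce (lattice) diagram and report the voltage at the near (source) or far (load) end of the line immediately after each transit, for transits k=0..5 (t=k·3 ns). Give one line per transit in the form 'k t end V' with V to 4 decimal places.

Γ_L=-0.200000, Γ_S=-0.714286; launch V₁=2·150/175=1.714286
k=0 src: V=1.7143
k=1 load: inc=1.714286, refl=1.714286·-0.200000=-0.3429; V=0.000000+1.714286+-0.342857=1.3714
k=2 src: inc=-0.342857, refl=-0.342857·-0.714286=0.2449; V=1.714286+-0.342857+0.244898=1.6163
k=3 load: inc=0.244898, refl=0.244898·-0.200000=-0.0490; V=1.371429+0.244898+-0.048980=1.5673
k=4 src: inc=-0.048980, refl=-0.048980·-0.714286=0.0350; V=1.616327+-0.048980+0.034985=1.6023
k=5 load: inc=0.034985, refl=0.034985·-0.200000=-0.0070; V=1.567347+0.034985+-0.006997=1.5953

0 0 source 1.7143
1 3 load 1.3714
2 6 source 1.6163
3 9 load 1.5673
4 12 source 1.6023
5 15 load 1.5953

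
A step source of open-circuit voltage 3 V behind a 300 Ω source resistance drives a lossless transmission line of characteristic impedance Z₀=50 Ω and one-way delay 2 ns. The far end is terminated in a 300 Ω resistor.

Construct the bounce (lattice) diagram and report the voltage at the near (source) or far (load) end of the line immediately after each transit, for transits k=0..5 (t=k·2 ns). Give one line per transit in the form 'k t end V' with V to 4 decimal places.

0 0 source 0.4286
1 2 load 0.7347
2 4 source 0.9534
3 6 load 1.1095
4 8 source 1.2211
5 10 load 1.3008

Γ_L=0.714286, Γ_S=0.714286; launch V₁=3·50/350=0.428571
k=0 src: V=0.4286
k=1 load: inc=0.428571, refl=0.428571·0.714286=0.3061; V=0.000000+0.428571+0.306122=0.7347
k=2 src: inc=0.306122, refl=0.306122·0.714286=0.2187; V=0.428571+0.306122+0.218659=0.9534
k=3 load: inc=0.218659, refl=0.218659·0.714286=0.1562; V=0.734694+0.218659+0.156185=1.1095
k=4 src: inc=0.156185, refl=0.156185·0.714286=0.1116; V=0.953353+0.156185+0.111561=1.2211
k=5 load: inc=0.111561, refl=0.111561·0.714286=0.0797; V=1.109538+0.111561+0.079686=1.3008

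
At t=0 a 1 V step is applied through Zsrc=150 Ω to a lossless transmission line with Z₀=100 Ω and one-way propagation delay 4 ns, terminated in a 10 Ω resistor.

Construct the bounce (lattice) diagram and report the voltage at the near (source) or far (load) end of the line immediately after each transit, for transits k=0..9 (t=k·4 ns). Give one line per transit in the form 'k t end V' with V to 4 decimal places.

0 0 source 0.4000
1 4 load 0.0727
2 8 source 0.0073
3 12 load 0.0608
4 16 source 0.0715
5 20 load 0.0628
6 24 source 0.0610
7 28 load 0.0625
8 32 source 0.0627
9 36 load 0.0625

Γ_L=-0.818182, Γ_S=0.200000; launch V₁=1·100/250=0.400000
k=0 src: V=0.4000
k=1 load: inc=0.400000, refl=0.400000·-0.818182=-0.3273; V=0.000000+0.400000+-0.327273=0.0727
k=2 src: inc=-0.327273, refl=-0.327273·0.200000=-0.0655; V=0.400000+-0.327273+-0.065455=0.0073
k=3 load: inc=-0.065455, refl=-0.065455·-0.818182=0.0536; V=0.072727+-0.065455+0.053554=0.0608
k=4 src: inc=0.053554, refl=0.053554·0.200000=0.0107; V=0.007273+0.053554+0.010711=0.0715
k=5 load: inc=0.010711, refl=0.010711·-0.818182=-0.0088; V=0.060826+0.010711+-0.008763=0.0628
k=6 src: inc=-0.008763, refl=-0.008763·0.200000=-0.0018; V=0.071537+-0.008763+-0.001753=0.0610
k=7 load: inc=-0.001753, refl=-0.001753·-0.818182=0.0014; V=0.062774+-0.001753+0.001434=0.0625
k=8 src: inc=0.001434, refl=0.001434·0.200000=0.0003; V=0.061021+0.001434+0.000287=0.0627
k=9 load: inc=0.000287, refl=0.000287·-0.818182=-0.0002; V=0.062455+0.000287+-0.000235=0.0625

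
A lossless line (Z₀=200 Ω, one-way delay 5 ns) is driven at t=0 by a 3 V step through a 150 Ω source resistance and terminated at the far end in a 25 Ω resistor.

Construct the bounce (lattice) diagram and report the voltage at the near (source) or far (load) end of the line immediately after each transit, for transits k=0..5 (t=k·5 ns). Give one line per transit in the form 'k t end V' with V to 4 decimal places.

0 0 source 1.7143
1 5 load 0.3810
2 10 source 0.5714
3 15 load 0.4233
4 20 source 0.4444
5 25 load 0.4280

Γ_L=-0.777778, Γ_S=-0.142857; launch V₁=3·200/350=1.714286
k=0 src: V=1.7143
k=1 load: inc=1.714286, refl=1.714286·-0.777778=-1.3333; V=0.000000+1.714286+-1.333333=0.3810
k=2 src: inc=-1.333333, refl=-1.333333·-0.142857=0.1905; V=1.714286+-1.333333+0.190476=0.5714
k=3 load: inc=0.190476, refl=0.190476·-0.777778=-0.1481; V=0.380952+0.190476+-0.148148=0.4233
k=4 src: inc=-0.148148, refl=-0.148148·-0.142857=0.0212; V=0.571429+-0.148148+0.021164=0.4444
k=5 load: inc=0.021164, refl=0.021164·-0.777778=-0.0165; V=0.423280+0.021164+-0.016461=0.4280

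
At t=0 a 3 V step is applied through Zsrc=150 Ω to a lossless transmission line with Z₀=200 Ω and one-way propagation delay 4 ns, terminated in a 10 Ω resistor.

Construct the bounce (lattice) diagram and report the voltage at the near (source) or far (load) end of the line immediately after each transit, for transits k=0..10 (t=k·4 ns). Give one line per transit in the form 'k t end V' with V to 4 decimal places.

Γ_L=-0.904762, Γ_S=-0.142857; launch V₁=3·200/350=1.714286
k=0 src: V=1.7143
k=1 load: inc=1.714286, refl=1.714286·-0.904762=-1.5510; V=0.000000+1.714286+-1.551020=0.1633
k=2 src: inc=-1.551020, refl=-1.551020·-0.142857=0.2216; V=1.714286+-1.551020+0.221574=0.3848
k=3 load: inc=0.221574, refl=0.221574·-0.904762=-0.2005; V=0.163265+0.221574+-0.200472=0.1844
k=4 src: inc=-0.200472, refl=-0.200472·-0.142857=0.0286; V=0.384840+-0.200472+0.028639=0.2130
k=5 load: inc=0.028639, refl=0.028639·-0.904762=-0.0259; V=0.184368+0.028639+-0.025911=0.1871
k=6 src: inc=-0.025911, refl=-0.025911·-0.142857=0.0037; V=0.213006+-0.025911+0.003702=0.1908
k=7 load: inc=0.003702, refl=0.003702·-0.904762=-0.0033; V=0.187095+0.003702+-0.003349=0.1874
k=8 src: inc=-0.003349, refl=-0.003349·-0.142857=0.0005; V=0.190797+-0.003349+0.000478=0.1879
k=9 load: inc=0.000478, refl=0.000478·-0.904762=-0.0004; V=0.187448+0.000478+-0.000433=0.1875
k=10 src: inc=-0.000433, refl=-0.000433·-0.142857=0.0001; V=0.187926+-0.000433+0.000062=0.1876

0 0 source 1.7143
1 4 load 0.1633
2 8 source 0.3848
3 12 load 0.1844
4 16 source 0.2130
5 20 load 0.1871
6 24 source 0.1908
7 28 load 0.1874
8 32 source 0.1879
9 36 load 0.1875
10 40 source 0.1876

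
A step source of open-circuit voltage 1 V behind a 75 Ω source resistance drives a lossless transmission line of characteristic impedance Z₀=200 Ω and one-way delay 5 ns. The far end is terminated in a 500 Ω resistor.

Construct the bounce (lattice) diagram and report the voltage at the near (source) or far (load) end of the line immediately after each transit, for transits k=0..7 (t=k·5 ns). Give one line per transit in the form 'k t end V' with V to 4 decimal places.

Γ_L=0.428571, Γ_S=-0.454545; launch V₁=1·200/275=0.727273
k=0 src: V=0.7273
k=1 load: inc=0.727273, refl=0.727273·0.428571=0.3117; V=0.000000+0.727273+0.311688=1.0390
k=2 src: inc=0.311688, refl=0.311688·-0.454545=-0.1417; V=0.727273+0.311688+-0.141677=0.8973
k=3 load: inc=-0.141677, refl=-0.141677·0.428571=-0.0607; V=1.038961+-0.141677+-0.060719=0.8366
k=4 src: inc=-0.060719, refl=-0.060719·-0.454545=0.0276; V=0.897285+-0.060719+0.027599=0.8642
k=5 load: inc=0.027599, refl=0.027599·0.428571=0.0118; V=0.836566+0.027599+0.011828=0.8760
k=6 src: inc=0.011828, refl=0.011828·-0.454545=-0.0054; V=0.864165+0.011828+-0.005376=0.8706
k=7 load: inc=-0.005376, refl=-0.005376·0.428571=-0.0023; V=0.875994+-0.005376+-0.002304=0.8683

0 0 source 0.7273
1 5 load 1.0390
2 10 source 0.8973
3 15 load 0.8366
4 20 source 0.8642
5 25 load 0.8760
6 30 source 0.8706
7 35 load 0.8683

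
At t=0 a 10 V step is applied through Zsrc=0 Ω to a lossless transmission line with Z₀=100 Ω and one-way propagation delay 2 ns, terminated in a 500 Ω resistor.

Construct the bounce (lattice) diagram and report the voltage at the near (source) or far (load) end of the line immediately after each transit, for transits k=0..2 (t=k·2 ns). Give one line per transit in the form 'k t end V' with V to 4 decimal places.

Γ_L=0.666667, Γ_S=-1.000000; launch V₁=10·100/100=10.000000
k=0 src: V=10.0000
k=1 load: inc=10.000000, refl=10.000000·0.666667=6.6667; V=0.000000+10.000000+6.666667=16.6667
k=2 src: inc=6.666667, refl=6.666667·-1.000000=-6.6667; V=10.000000+6.666667+-6.666667=10.0000

0 0 source 10.0000
1 2 load 16.6667
2 4 source 10.0000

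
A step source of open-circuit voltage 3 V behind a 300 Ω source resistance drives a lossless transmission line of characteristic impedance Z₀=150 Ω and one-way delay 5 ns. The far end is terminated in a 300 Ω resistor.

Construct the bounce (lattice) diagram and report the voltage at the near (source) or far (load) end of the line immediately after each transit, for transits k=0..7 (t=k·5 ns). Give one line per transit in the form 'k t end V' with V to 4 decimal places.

0 0 source 1.0000
1 5 load 1.3333
2 10 source 1.4444
3 15 load 1.4815
4 20 source 1.4938
5 25 load 1.4979
6 30 source 1.4993
7 35 load 1.4998

Γ_L=0.333333, Γ_S=0.333333; launch V₁=3·150/450=1.000000
k=0 src: V=1.0000
k=1 load: inc=1.000000, refl=1.000000·0.333333=0.3333; V=0.000000+1.000000+0.333333=1.3333
k=2 src: inc=0.333333, refl=0.333333·0.333333=0.1111; V=1.000000+0.333333+0.111111=1.4444
k=3 load: inc=0.111111, refl=0.111111·0.333333=0.0370; V=1.333333+0.111111+0.037037=1.4815
k=4 src: inc=0.037037, refl=0.037037·0.333333=0.0123; V=1.444444+0.037037+0.012346=1.4938
k=5 load: inc=0.012346, refl=0.012346·0.333333=0.0041; V=1.481481+0.012346+0.004115=1.4979
k=6 src: inc=0.004115, refl=0.004115·0.333333=0.0014; V=1.493827+0.004115+0.001372=1.4993
k=7 load: inc=0.001372, refl=0.001372·0.333333=0.0005; V=1.497942+0.001372+0.000457=1.4998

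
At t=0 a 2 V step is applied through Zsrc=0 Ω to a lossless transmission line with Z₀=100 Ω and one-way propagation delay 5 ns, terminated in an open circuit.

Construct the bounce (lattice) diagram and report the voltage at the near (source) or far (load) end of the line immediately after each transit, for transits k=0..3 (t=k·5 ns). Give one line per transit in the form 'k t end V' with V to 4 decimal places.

Γ_L=1.000000, Γ_S=-1.000000; launch V₁=2·100/100=2.000000
k=0 src: V=2.0000
k=1 load: inc=2.000000, refl=2.000000·1.000000=2.0000; V=0.000000+2.000000+2.000000=4.0000
k=2 src: inc=2.000000, refl=2.000000·-1.000000=-2.0000; V=2.000000+2.000000+-2.000000=2.0000
k=3 load: inc=-2.000000, refl=-2.000000·1.000000=-2.0000; V=4.000000+-2.000000+-2.000000=0.0000

0 0 source 2.0000
1 5 load 4.0000
2 10 source 2.0000
3 15 load 0.0000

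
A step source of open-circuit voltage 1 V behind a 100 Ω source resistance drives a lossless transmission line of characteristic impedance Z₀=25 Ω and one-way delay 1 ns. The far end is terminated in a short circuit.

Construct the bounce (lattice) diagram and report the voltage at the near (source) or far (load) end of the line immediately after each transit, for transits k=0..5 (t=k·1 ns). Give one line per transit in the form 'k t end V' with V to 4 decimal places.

0 0 source 0.2000
1 1 load 0.0000
2 2 source -0.1200
3 3 load 0.0000
4 4 source 0.0720
5 5 load 0.0000

Γ_L=-1.000000, Γ_S=0.600000; launch V₁=1·25/125=0.200000
k=0 src: V=0.2000
k=1 load: inc=0.200000, refl=0.200000·-1.000000=-0.2000; V=0.000000+0.200000+-0.200000=0.0000
k=2 src: inc=-0.200000, refl=-0.200000·0.600000=-0.1200; V=0.200000+-0.200000+-0.120000=-0.1200
k=3 load: inc=-0.120000, refl=-0.120000·-1.000000=0.1200; V=0.000000+-0.120000+0.120000=0.0000
k=4 src: inc=0.120000, refl=0.120000·0.600000=0.0720; V=-0.120000+0.120000+0.072000=0.0720
k=5 load: inc=0.072000, refl=0.072000·-1.000000=-0.0720; V=0.000000+0.072000+-0.072000=0.0000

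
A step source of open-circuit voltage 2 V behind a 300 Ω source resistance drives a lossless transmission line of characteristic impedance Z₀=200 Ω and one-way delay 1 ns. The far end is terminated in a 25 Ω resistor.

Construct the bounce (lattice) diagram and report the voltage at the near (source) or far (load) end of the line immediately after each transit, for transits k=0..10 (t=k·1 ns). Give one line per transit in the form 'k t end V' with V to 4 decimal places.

0 0 source 0.8000
1 1 load 0.1778
2 2 source 0.0533
3 3 load 0.1501
4 4 source 0.1695
5 5 load 0.1544
6 6 source 0.1514
7 7 load 0.1538
8 8 source 0.1542
9 9 load 0.1539
10 10 source 0.1538

Γ_L=-0.777778, Γ_S=0.200000; launch V₁=2·200/500=0.800000
k=0 src: V=0.8000
k=1 load: inc=0.800000, refl=0.800000·-0.777778=-0.6222; V=0.000000+0.800000+-0.622222=0.1778
k=2 src: inc=-0.622222, refl=-0.622222·0.200000=-0.1244; V=0.800000+-0.622222+-0.124444=0.0533
k=3 load: inc=-0.124444, refl=-0.124444·-0.777778=0.0968; V=0.177778+-0.124444+0.096790=0.1501
k=4 src: inc=0.096790, refl=0.096790·0.200000=0.0194; V=0.053333+0.096790+0.019358=0.1695
k=5 load: inc=0.019358, refl=0.019358·-0.777778=-0.0151; V=0.150123+0.019358+-0.015056=0.1544
k=6 src: inc=-0.015056, refl=-0.015056·0.200000=-0.0030; V=0.169481+-0.015056+-0.003011=0.1514
k=7 load: inc=-0.003011, refl=-0.003011·-0.777778=0.0023; V=0.154425+-0.003011+0.002342=0.1538
k=8 src: inc=0.002342, refl=0.002342·0.200000=0.0005; V=0.151414+0.002342+0.000468=0.1542
k=9 load: inc=0.000468, refl=0.000468·-0.777778=-0.0004; V=0.153756+0.000468+-0.000364=0.1539
k=10 src: inc=-0.000364, refl=-0.000364·0.200000=-0.0001; V=0.154224+-0.000364+-0.000073=0.1538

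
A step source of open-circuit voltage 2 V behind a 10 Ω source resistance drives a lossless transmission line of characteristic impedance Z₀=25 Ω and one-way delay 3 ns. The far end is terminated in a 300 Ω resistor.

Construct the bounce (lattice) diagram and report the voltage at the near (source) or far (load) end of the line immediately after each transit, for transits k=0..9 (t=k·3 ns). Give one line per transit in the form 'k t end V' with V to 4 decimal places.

Γ_L=0.846154, Γ_S=-0.428571; launch V₁=2·25/35=1.428571
k=0 src: V=1.4286
k=1 load: inc=1.428571, refl=1.428571·0.846154=1.2088; V=0.000000+1.428571+1.208791=2.6374
k=2 src: inc=1.208791, refl=1.208791·-0.428571=-0.5181; V=1.428571+1.208791+-0.518053=2.1193
k=3 load: inc=-0.518053, refl=-0.518053·0.846154=-0.4384; V=2.637363+-0.518053+-0.438353=1.6810
k=4 src: inc=-0.438353, refl=-0.438353·-0.428571=0.1879; V=2.119309+-0.438353+0.187866=1.8688
k=5 load: inc=0.187866, refl=0.187866·0.846154=0.1590; V=1.680956+0.187866+0.158963=2.0278
k=6 src: inc=0.158963, refl=0.158963·-0.428571=-0.0681; V=1.868822+0.158963+-0.068127=1.9597
k=7 load: inc=-0.068127, refl=-0.068127·0.846154=-0.0576; V=2.027785+-0.068127+-0.057646=1.9020
k=8 src: inc=-0.057646, refl=-0.057646·-0.428571=0.0247; V=1.959658+-0.057646+0.024705=1.9267
k=9 load: inc=0.024705, refl=0.024705·0.846154=0.0209; V=1.902012+0.024705+0.020905=1.9476

0 0 source 1.4286
1 3 load 2.6374
2 6 source 2.1193
3 9 load 1.6810
4 12 source 1.8688
5 15 load 2.0278
6 18 source 1.9597
7 21 load 1.9020
8 24 source 1.9267
9 27 load 1.9476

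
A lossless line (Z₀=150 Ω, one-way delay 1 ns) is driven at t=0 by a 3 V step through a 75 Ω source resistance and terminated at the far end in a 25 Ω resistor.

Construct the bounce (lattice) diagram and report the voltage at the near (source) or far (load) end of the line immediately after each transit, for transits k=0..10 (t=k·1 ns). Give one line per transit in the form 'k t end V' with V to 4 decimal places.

0 0 source 2.0000
1 1 load 0.5714
2 2 source 1.0476
3 3 load 0.7075
4 4 source 0.8209
5 5 load 0.7399
6 6 source 0.7669
7 7 load 0.7476
8 8 source 0.7540
9 9 load 0.7494
10 10 source 0.7510

Γ_L=-0.714286, Γ_S=-0.333333; launch V₁=3·150/225=2.000000
k=0 src: V=2.0000
k=1 load: inc=2.000000, refl=2.000000·-0.714286=-1.4286; V=0.000000+2.000000+-1.428571=0.5714
k=2 src: inc=-1.428571, refl=-1.428571·-0.333333=0.4762; V=2.000000+-1.428571+0.476190=1.0476
k=3 load: inc=0.476190, refl=0.476190·-0.714286=-0.3401; V=0.571429+0.476190+-0.340136=0.7075
k=4 src: inc=-0.340136, refl=-0.340136·-0.333333=0.1134; V=1.047619+-0.340136+0.113379=0.8209
k=5 load: inc=0.113379, refl=0.113379·-0.714286=-0.0810; V=0.707483+0.113379+-0.080985=0.7399
k=6 src: inc=-0.080985, refl=-0.080985·-0.333333=0.0270; V=0.820862+-0.080985+0.026995=0.7669
k=7 load: inc=0.026995, refl=0.026995·-0.714286=-0.0193; V=0.739877+0.026995+-0.019282=0.7476
k=8 src: inc=-0.019282, refl=-0.019282·-0.333333=0.0064; V=0.766872+-0.019282+0.006427=0.7540
k=9 load: inc=0.006427, refl=0.006427·-0.714286=-0.0046; V=0.747590+0.006427+-0.004591=0.7494
k=10 src: inc=-0.004591, refl=-0.004591·-0.333333=0.0015; V=0.754017+-0.004591+0.001530=0.7510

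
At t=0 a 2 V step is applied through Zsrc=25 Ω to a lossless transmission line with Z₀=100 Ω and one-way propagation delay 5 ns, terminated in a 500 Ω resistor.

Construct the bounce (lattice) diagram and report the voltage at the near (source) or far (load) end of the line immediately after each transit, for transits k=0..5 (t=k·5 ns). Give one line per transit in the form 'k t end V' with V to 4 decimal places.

Γ_L=0.666667, Γ_S=-0.600000; launch V₁=2·100/125=1.600000
k=0 src: V=1.6000
k=1 load: inc=1.600000, refl=1.600000·0.666667=1.0667; V=0.000000+1.600000+1.066667=2.6667
k=2 src: inc=1.066667, refl=1.066667·-0.600000=-0.6400; V=1.600000+1.066667+-0.640000=2.0267
k=3 load: inc=-0.640000, refl=-0.640000·0.666667=-0.4267; V=2.666667+-0.640000+-0.426667=1.6000
k=4 src: inc=-0.426667, refl=-0.426667·-0.600000=0.2560; V=2.026667+-0.426667+0.256000=1.8560
k=5 load: inc=0.256000, refl=0.256000·0.666667=0.1707; V=1.600000+0.256000+0.170667=2.0267

0 0 source 1.6000
1 5 load 2.6667
2 10 source 2.0267
3 15 load 1.6000
4 20 source 1.8560
5 25 load 2.0267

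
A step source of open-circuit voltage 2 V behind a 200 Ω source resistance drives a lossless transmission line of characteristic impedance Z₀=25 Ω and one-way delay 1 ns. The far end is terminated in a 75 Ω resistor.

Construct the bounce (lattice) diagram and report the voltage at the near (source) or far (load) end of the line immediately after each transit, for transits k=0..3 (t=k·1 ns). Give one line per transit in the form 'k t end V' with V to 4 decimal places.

Γ_L=0.500000, Γ_S=0.777778; launch V₁=2·25/225=0.222222
k=0 src: V=0.2222
k=1 load: inc=0.222222, refl=0.222222·0.500000=0.1111; V=0.000000+0.222222+0.111111=0.3333
k=2 src: inc=0.111111, refl=0.111111·0.777778=0.0864; V=0.222222+0.111111+0.086420=0.4198
k=3 load: inc=0.086420, refl=0.086420·0.500000=0.0432; V=0.333333+0.086420+0.043210=0.4630

0 0 source 0.2222
1 1 load 0.3333
2 2 source 0.4198
3 3 load 0.4630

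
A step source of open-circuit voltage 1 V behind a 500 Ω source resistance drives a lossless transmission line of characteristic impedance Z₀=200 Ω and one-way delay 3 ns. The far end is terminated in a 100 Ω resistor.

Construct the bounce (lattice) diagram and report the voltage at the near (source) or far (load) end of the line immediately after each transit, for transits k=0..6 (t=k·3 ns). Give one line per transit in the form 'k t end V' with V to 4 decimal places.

Γ_L=-0.333333, Γ_S=0.428571; launch V₁=1·200/700=0.285714
k=0 src: V=0.2857
k=1 load: inc=0.285714, refl=0.285714·-0.333333=-0.0952; V=0.000000+0.285714+-0.095238=0.1905
k=2 src: inc=-0.095238, refl=-0.095238·0.428571=-0.0408; V=0.285714+-0.095238+-0.040816=0.1497
k=3 load: inc=-0.040816, refl=-0.040816·-0.333333=0.0136; V=0.190476+-0.040816+0.013605=0.1633
k=4 src: inc=0.013605, refl=0.013605·0.428571=0.0058; V=0.149660+0.013605+0.005831=0.1691
k=5 load: inc=0.005831, refl=0.005831·-0.333333=-0.0019; V=0.163265+0.005831+-0.001944=0.1672
k=6 src: inc=-0.001944, refl=-0.001944·0.428571=-0.0008; V=0.169096+-0.001944+-0.000833=0.1663

0 0 source 0.2857
1 3 load 0.1905
2 6 source 0.1497
3 9 load 0.1633
4 12 source 0.1691
5 15 load 0.1672
6 18 source 0.1663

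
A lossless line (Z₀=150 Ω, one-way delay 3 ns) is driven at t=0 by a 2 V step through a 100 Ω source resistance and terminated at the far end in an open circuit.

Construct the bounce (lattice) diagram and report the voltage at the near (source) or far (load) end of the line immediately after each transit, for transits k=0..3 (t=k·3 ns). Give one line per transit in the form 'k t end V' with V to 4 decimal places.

0 0 source 1.2000
1 3 load 2.4000
2 6 source 2.1600
3 9 load 1.9200

Γ_L=1.000000, Γ_S=-0.200000; launch V₁=2·150/250=1.200000
k=0 src: V=1.2000
k=1 load: inc=1.200000, refl=1.200000·1.000000=1.2000; V=0.000000+1.200000+1.200000=2.4000
k=2 src: inc=1.200000, refl=1.200000·-0.200000=-0.2400; V=1.200000+1.200000+-0.240000=2.1600
k=3 load: inc=-0.240000, refl=-0.240000·1.000000=-0.2400; V=2.400000+-0.240000+-0.240000=1.9200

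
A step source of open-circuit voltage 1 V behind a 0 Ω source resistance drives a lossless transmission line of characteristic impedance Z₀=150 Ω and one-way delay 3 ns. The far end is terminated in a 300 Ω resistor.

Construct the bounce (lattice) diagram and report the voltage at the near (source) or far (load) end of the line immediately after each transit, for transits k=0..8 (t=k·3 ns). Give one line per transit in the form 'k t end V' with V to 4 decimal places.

0 0 source 1.0000
1 3 load 1.3333
2 6 source 1.0000
3 9 load 0.8889
4 12 source 1.0000
5 15 load 1.0370
6 18 source 1.0000
7 21 load 0.9877
8 24 source 1.0000

Γ_L=0.333333, Γ_S=-1.000000; launch V₁=1·150/150=1.000000
k=0 src: V=1.0000
k=1 load: inc=1.000000, refl=1.000000·0.333333=0.3333; V=0.000000+1.000000+0.333333=1.3333
k=2 src: inc=0.333333, refl=0.333333·-1.000000=-0.3333; V=1.000000+0.333333+-0.333333=1.0000
k=3 load: inc=-0.333333, refl=-0.333333·0.333333=-0.1111; V=1.333333+-0.333333+-0.111111=0.8889
k=4 src: inc=-0.111111, refl=-0.111111·-1.000000=0.1111; V=1.000000+-0.111111+0.111111=1.0000
k=5 load: inc=0.111111, refl=0.111111·0.333333=0.0370; V=0.888889+0.111111+0.037037=1.0370
k=6 src: inc=0.037037, refl=0.037037·-1.000000=-0.0370; V=1.000000+0.037037+-0.037037=1.0000
k=7 load: inc=-0.037037, refl=-0.037037·0.333333=-0.0123; V=1.037037+-0.037037+-0.012346=0.9877
k=8 src: inc=-0.012346, refl=-0.012346·-1.000000=0.0123; V=1.000000+-0.012346+0.012346=1.0000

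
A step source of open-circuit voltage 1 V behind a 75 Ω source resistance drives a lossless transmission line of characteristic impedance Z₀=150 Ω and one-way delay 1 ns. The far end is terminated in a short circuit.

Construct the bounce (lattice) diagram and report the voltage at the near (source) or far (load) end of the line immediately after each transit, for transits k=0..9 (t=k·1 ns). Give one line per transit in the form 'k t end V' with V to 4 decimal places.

Γ_L=-1.000000, Γ_S=-0.333333; launch V₁=1·150/225=0.666667
k=0 src: V=0.6667
k=1 load: inc=0.666667, refl=0.666667·-1.000000=-0.6667; V=0.000000+0.666667+-0.666667=0.0000
k=2 src: inc=-0.666667, refl=-0.666667·-0.333333=0.2222; V=0.666667+-0.666667+0.222222=0.2222
k=3 load: inc=0.222222, refl=0.222222·-1.000000=-0.2222; V=0.000000+0.222222+-0.222222=0.0000
k=4 src: inc=-0.222222, refl=-0.222222·-0.333333=0.0741; V=0.222222+-0.222222+0.074074=0.0741
k=5 load: inc=0.074074, refl=0.074074·-1.000000=-0.0741; V=0.000000+0.074074+-0.074074=0.0000
k=6 src: inc=-0.074074, refl=-0.074074·-0.333333=0.0247; V=0.074074+-0.074074+0.024691=0.0247
k=7 load: inc=0.024691, refl=0.024691·-1.000000=-0.0247; V=0.000000+0.024691+-0.024691=0.0000
k=8 src: inc=-0.024691, refl=-0.024691·-0.333333=0.0082; V=0.024691+-0.024691+0.008230=0.0082
k=9 load: inc=0.008230, refl=0.008230·-1.000000=-0.0082; V=0.000000+0.008230+-0.008230=0.0000

0 0 source 0.6667
1 1 load 0.0000
2 2 source 0.2222
3 3 load 0.0000
4 4 source 0.0741
5 5 load 0.0000
6 6 source 0.0247
7 7 load 0.0000
8 8 source 0.0082
9 9 load 0.0000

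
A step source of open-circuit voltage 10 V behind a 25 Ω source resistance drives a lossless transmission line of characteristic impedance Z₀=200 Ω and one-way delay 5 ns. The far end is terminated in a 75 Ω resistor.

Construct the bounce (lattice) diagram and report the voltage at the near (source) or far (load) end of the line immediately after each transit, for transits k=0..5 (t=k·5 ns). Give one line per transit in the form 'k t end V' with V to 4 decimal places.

0 0 source 8.8889
1 5 load 4.8485
2 10 source 7.9910
3 15 load 6.5626
4 20 source 7.6736
5 25 load 7.1686

Γ_L=-0.454545, Γ_S=-0.777778; launch V₁=10·200/225=8.888889
k=0 src: V=8.8889
k=1 load: inc=8.888889, refl=8.888889·-0.454545=-4.0404; V=0.000000+8.888889+-4.040404=4.8485
k=2 src: inc=-4.040404, refl=-4.040404·-0.777778=3.1425; V=8.888889+-4.040404+3.142536=7.9910
k=3 load: inc=3.142536, refl=3.142536·-0.454545=-1.4284; V=4.848485+3.142536+-1.428426=6.5626
k=4 src: inc=-1.428426, refl=-1.428426·-0.777778=1.1110; V=7.991021+-1.428426+1.110998=7.6736
k=5 load: inc=1.110998, refl=1.110998·-0.454545=-0.5050; V=6.562596+1.110998+-0.504999=7.1686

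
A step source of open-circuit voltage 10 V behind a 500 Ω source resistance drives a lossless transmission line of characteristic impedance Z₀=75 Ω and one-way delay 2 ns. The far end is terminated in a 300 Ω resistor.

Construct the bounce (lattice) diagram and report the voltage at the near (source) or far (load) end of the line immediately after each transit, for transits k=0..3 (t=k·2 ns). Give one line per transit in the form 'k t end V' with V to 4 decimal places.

0 0 source 1.3043
1 2 load 2.0870
2 4 source 2.6654
3 6 load 3.0125

Γ_L=0.600000, Γ_S=0.739130; launch V₁=10·75/575=1.304348
k=0 src: V=1.3043
k=1 load: inc=1.304348, refl=1.304348·0.600000=0.7826; V=0.000000+1.304348+0.782609=2.0870
k=2 src: inc=0.782609, refl=0.782609·0.739130=0.5784; V=1.304348+0.782609+0.578450=2.6654
k=3 load: inc=0.578450, refl=0.578450·0.600000=0.3471; V=2.086957+0.578450+0.347070=3.0125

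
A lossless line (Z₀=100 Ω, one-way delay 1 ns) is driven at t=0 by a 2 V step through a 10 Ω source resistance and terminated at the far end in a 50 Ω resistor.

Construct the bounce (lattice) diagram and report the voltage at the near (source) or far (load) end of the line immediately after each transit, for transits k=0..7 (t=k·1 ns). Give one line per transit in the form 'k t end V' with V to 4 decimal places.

Γ_L=-0.333333, Γ_S=-0.818182; launch V₁=2·100/110=1.818182
k=0 src: V=1.8182
k=1 load: inc=1.818182, refl=1.818182·-0.333333=-0.6061; V=0.000000+1.818182+-0.606061=1.2121
k=2 src: inc=-0.606061, refl=-0.606061·-0.818182=0.4959; V=1.818182+-0.606061+0.495868=1.7080
k=3 load: inc=0.495868, refl=0.495868·-0.333333=-0.1653; V=1.212121+0.495868+-0.165289=1.5427
k=4 src: inc=-0.165289, refl=-0.165289·-0.818182=0.1352; V=1.707989+-0.165289+0.135237=1.6779
k=5 load: inc=0.135237, refl=0.135237·-0.333333=-0.0451; V=1.542700+0.135237+-0.045079=1.6329
k=6 src: inc=-0.045079, refl=-0.045079·-0.818182=0.0369; V=1.677936+-0.045079+0.036883=1.6697
k=7 load: inc=0.036883, refl=0.036883·-0.333333=-0.0123; V=1.632858+0.036883+-0.012294=1.6574

0 0 source 1.8182
1 1 load 1.2121
2 2 source 1.7080
3 3 load 1.5427
4 4 source 1.6779
5 5 load 1.6329
6 6 source 1.6697
7 7 load 1.6574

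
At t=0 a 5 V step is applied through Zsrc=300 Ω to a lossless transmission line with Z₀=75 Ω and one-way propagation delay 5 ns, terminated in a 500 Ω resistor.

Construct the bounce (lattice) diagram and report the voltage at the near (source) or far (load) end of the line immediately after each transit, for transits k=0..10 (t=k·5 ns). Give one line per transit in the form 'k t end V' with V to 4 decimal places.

Γ_L=0.739130, Γ_S=0.600000; launch V₁=5·75/375=1.000000
k=0 src: V=1.0000
k=1 load: inc=1.000000, refl=1.000000·0.739130=0.7391; V=0.000000+1.000000+0.739130=1.7391
k=2 src: inc=0.739130, refl=0.739130·0.600000=0.4435; V=1.000000+0.739130+0.443478=2.1826
k=3 load: inc=0.443478, refl=0.443478·0.739130=0.3278; V=1.739130+0.443478+0.327788=2.5104
k=4 src: inc=0.327788, refl=0.327788·0.600000=0.1967; V=2.182609+0.327788+0.196673=2.7071
k=5 load: inc=0.196673, refl=0.196673·0.739130=0.1454; V=2.510397+0.196673+0.145367=2.8524
k=6 src: inc=0.145367, refl=0.145367·0.600000=0.0872; V=2.707070+0.145367+0.087220=2.9397
k=7 load: inc=0.087220, refl=0.087220·0.739130=0.0645; V=2.852437+0.087220+0.064467=3.0041
k=8 src: inc=0.064467, refl=0.064467·0.600000=0.0387; V=2.939657+0.064467+0.038680=3.0428
k=9 load: inc=0.038680, refl=0.038680·0.739130=0.0286; V=3.004124+0.038680+0.028590=3.0714
k=10 src: inc=0.028590, refl=0.028590·0.600000=0.0172; V=3.042804+0.028590+0.017154=3.0885

0 0 source 1.0000
1 5 load 1.7391
2 10 source 2.1826
3 15 load 2.5104
4 20 source 2.7071
5 25 load 2.8524
6 30 source 2.9397
7 35 load 3.0041
8 40 source 3.0428
9 45 load 3.0714
10 50 source 3.0885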